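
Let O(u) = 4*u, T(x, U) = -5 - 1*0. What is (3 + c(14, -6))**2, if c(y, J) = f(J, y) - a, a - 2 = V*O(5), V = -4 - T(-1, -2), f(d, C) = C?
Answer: 25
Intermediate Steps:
T(x, U) = -5 (T(x, U) = -5 + 0 = -5)
V = 1 (V = -4 - 1*(-5) = -4 + 5 = 1)
a = 22 (a = 2 + 1*(4*5) = 2 + 1*20 = 2 + 20 = 22)
c(y, J) = -22 + y (c(y, J) = y - 1*22 = y - 22 = -22 + y)
(3 + c(14, -6))**2 = (3 + (-22 + 14))**2 = (3 - 8)**2 = (-5)**2 = 25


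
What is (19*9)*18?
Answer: 3078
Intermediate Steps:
(19*9)*18 = 171*18 = 3078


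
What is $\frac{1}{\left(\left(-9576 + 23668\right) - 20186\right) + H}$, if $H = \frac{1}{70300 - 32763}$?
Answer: $- \frac{37537}{228750477} \approx -0.0001641$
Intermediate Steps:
$H = \frac{1}{37537} \approx 2.664 \cdot 10^{-5}$
$\frac{1}{\left(\left(-9576 + 23668\right) - 20186\right) + H} = \frac{1}{\left(\left(-9576 + 23668\right) - 20186\right) + \frac{1}{37537}} = \frac{1}{\left(14092 - 20186\right) + \frac{1}{37537}} = \frac{1}{-6094 + \frac{1}{37537}} = \frac{1}{- \frac{228750477}{37537}} = - \frac{37537}{228750477}$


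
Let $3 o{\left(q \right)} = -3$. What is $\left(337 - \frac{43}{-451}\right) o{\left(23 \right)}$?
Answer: $- \frac{152030}{451} \approx -337.1$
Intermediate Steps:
$o{\left(q \right)} = -1$ ($o{\left(q \right)} = \frac{1}{3} \left(-3\right) = -1$)
$\left(337 - \frac{43}{-451}\right) o{\left(23 \right)} = \left(337 - \frac{43}{-451}\right) \left(-1\right) = \left(337 - - \frac{43}{451}\right) \left(-1\right) = \left(337 + \frac{43}{451}\right) \left(-1\right) = \frac{152030}{451} \left(-1\right) = - \frac{152030}{451}$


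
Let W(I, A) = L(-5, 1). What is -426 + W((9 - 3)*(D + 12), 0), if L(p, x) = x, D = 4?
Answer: -425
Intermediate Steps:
W(I, A) = 1
-426 + W((9 - 3)*(D + 12), 0) = -426 + 1 = -425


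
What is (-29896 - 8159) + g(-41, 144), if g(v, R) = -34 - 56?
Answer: -38145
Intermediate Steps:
g(v, R) = -90
(-29896 - 8159) + g(-41, 144) = (-29896 - 8159) - 90 = -38055 - 90 = -38145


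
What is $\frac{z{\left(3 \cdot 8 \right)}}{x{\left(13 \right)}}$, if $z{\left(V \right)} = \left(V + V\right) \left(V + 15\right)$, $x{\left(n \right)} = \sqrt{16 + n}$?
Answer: $\frac{1872 \sqrt{29}}{29} \approx 347.62$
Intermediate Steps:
$z{\left(V \right)} = 2 V \left(15 + V\right)$
$\frac{z{\left(3 \cdot 8 \right)}}{x{\left(13 \right)}} = \frac{2 \cdot 3 \cdot 8 \left(15 + 3 \cdot 8\right)}{\sqrt{16 + 13}} = \frac{2 \cdot 24 \left(15 + 24\right)}{\sqrt{29}} = 2 \cdot 24 \cdot 39 \frac{\sqrt{29}}{29} = 1872 \frac{\sqrt{29}}{29} = \frac{1872 \sqrt{29}}{29}$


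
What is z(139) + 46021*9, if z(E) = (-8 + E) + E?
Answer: 414459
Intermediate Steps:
z(E) = -8 + 2*E
z(139) + 46021*9 = (-8 + 2*139) + 46021*9 = (-8 + 278) + 414189 = 270 + 414189 = 414459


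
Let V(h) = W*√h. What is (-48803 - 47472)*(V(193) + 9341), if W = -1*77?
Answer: -899304775 + 7413175*√193 ≈ -7.9632e+8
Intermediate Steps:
W = -77
V(h) = -77*√h
(-48803 - 47472)*(V(193) + 9341) = (-48803 - 47472)*(-77*√193 + 9341) = -96275*(9341 - 77*√193) = -899304775 + 7413175*√193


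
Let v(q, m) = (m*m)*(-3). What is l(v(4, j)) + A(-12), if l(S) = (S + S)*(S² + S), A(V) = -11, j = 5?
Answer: -832511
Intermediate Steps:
v(q, m) = -3*m² (v(q, m) = m²*(-3) = -3*m²)
l(S) = 2*S*(S + S²) (l(S) = (2*S)*(S + S²) = 2*S*(S + S²))
l(v(4, j)) + A(-12) = 2*(-3*5²)²*(1 - 3*5²) - 11 = 2*(-3*25)²*(1 - 3*25) - 11 = 2*(-75)²*(1 - 75) - 11 = 2*5625*(-74) - 11 = -832500 - 11 = -832511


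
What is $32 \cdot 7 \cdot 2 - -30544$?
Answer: $30992$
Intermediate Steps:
$32 \cdot 7 \cdot 2 - -30544 = 224 \cdot 2 + 30544 = 448 + 30544 = 30992$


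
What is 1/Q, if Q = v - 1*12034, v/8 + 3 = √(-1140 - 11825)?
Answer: -6029/73112562 - 2*I*√12965/36556281 ≈ -8.2462e-5 - 6.2295e-6*I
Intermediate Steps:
v = -24 + 8*I*√12965 (v = -24 + 8*√(-1140 - 11825) = -24 + 8*√(-12965) = -24 + 8*(I*√12965) = -24 + 8*I*√12965 ≈ -24.0 + 910.91*I)
Q = -12058 + 8*I*√12965 (Q = (-24 + 8*I*√12965) - 1*12034 = (-24 + 8*I*√12965) - 12034 = -12058 + 8*I*√12965 ≈ -12058.0 + 910.91*I)
1/Q = 1/(-12058 + 8*I*√12965)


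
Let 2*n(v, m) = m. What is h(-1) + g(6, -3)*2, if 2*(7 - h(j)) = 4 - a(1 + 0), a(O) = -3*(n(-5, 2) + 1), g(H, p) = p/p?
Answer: 4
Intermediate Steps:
g(H, p) = 1
n(v, m) = m/2
a(O) = -6 (a(O) = -3*((½)*2 + 1) = -3*(1 + 1) = -3*2 = -6)
h(j) = 2 (h(j) = 7 - (4 - 1*(-6))/2 = 7 - (4 + 6)/2 = 7 - ½*10 = 7 - 5 = 2)
h(-1) + g(6, -3)*2 = 2 + 1*2 = 2 + 2 = 4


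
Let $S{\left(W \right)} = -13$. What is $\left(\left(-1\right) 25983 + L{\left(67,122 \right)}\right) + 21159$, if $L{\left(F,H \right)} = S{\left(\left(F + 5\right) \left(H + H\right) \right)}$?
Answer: $-4837$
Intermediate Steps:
$L{\left(F,H \right)} = -13$
$\left(\left(-1\right) 25983 + L{\left(67,122 \right)}\right) + 21159 = \left(\left(-1\right) 25983 - 13\right) + 21159 = \left(-25983 - 13\right) + 21159 = -25996 + 21159 = -4837$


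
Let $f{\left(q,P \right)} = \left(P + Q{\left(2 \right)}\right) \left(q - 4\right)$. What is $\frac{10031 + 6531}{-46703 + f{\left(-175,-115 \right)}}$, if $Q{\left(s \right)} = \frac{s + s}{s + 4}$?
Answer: $- \frac{24843}{39356} \approx -0.63124$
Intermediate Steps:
$Q{\left(s \right)} = \frac{2 s}{4 + s}$
$f{\left(q,P \right)} = \left(-4 + q\right) \left(\frac{2}{3} + P\right)$ ($f{\left(q,P \right)} = \left(P + 2 \cdot 2 \frac{1}{4 + 2}\right) \left(q - 4\right) = \left(P + 2 \cdot 2 \cdot \frac{1}{6}\right) \left(-4 + q\right) = \left(P + \frac{2}{3}\right) \left(-4 + q\right) = \left(\frac{2}{3} + P\right) \left(-4 + q\right) = \left(-4 + q\right) \left(\frac{2}{3} + P\right)$)
$\frac{10031 + 6531}{-46703 + f{\left(-175,-115 \right)}} = \frac{10031 + 6531}{-46703 - - \frac{61397}{3}} = \frac{16562}{-46703 + \left(- \frac{8}{3} + 460 - \frac{350}{3} + 20125\right)} = \frac{16562}{-46703 + \frac{61397}{3}} = \frac{16562}{- \frac{78712}{3}} = 16562 \left(- \frac{3}{78712}\right) = - \frac{24843}{39356}$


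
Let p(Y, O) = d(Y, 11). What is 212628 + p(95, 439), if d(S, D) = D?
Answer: 212639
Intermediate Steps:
p(Y, O) = 11
212628 + p(95, 439) = 212628 + 11 = 212639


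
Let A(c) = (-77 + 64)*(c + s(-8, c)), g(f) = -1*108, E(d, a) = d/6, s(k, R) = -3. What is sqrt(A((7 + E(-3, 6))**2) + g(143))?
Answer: I*sqrt(2473)/2 ≈ 24.865*I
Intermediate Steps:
E(d, a) = d/6 (E(d, a) = d*(1/6) = d/6)
g(f) = -108
A(c) = 39 - 13*c (A(c) = (-77 + 64)*(c - 3) = -13*(-3 + c) = 39 - 13*c)
sqrt(A((7 + E(-3, 6))**2) + g(143)) = sqrt((39 - 13*(7 + (1/6)*(-3))**2) - 108) = sqrt((39 - 13*(7 - 1/2)**2) - 108) = sqrt((39 - 13*(13/2)**2) - 108) = sqrt((39 - 13*169/4) - 108) = sqrt((39 - 2197/4) - 108) = sqrt(-2041/4 - 108) = sqrt(-2473/4) = I*sqrt(2473)/2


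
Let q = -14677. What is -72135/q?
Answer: 72135/14677 ≈ 4.9148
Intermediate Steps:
-72135/q = -72135/(-14677) = -72135*(-1/14677) = 72135/14677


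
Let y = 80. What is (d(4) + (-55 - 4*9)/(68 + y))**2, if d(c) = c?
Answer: 251001/21904 ≈ 11.459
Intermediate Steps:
(d(4) + (-55 - 4*9)/(68 + y))**2 = (4 + (-55 - 4*9)/(68 + 80))**2 = (4 + (-55 - 36)/148)**2 = (4 - 91*1/148)**2 = (4 - 91/148)**2 = (501/148)**2 = 251001/21904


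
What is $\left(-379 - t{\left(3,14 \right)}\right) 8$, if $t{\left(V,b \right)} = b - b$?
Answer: $-3032$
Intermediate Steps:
$t{\left(V,b \right)} = 0$
$\left(-379 - t{\left(3,14 \right)}\right) 8 = \left(-379 - 0\right) 8 = \left(-379 + 0\right) 8 = \left(-379\right) 8 = -3032$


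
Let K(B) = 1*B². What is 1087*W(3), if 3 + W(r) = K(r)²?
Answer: 84786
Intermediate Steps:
K(B) = B²
W(r) = -3 + r⁴ (W(r) = -3 + (r²)² = -3 + r⁴)
1087*W(3) = 1087*(-3 + 3⁴) = 1087*(-3 + 81) = 1087*78 = 84786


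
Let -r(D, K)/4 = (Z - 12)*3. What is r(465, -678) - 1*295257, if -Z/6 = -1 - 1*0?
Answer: -295185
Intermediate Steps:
Z = 6 (Z = -6*(-1 - 1*0) = -6*(-1 + 0) = -6*(-1) = 6)
r(D, K) = 72 (r(D, K) = -4*(6 - 12)*3 = -(-24)*3 = -4*(-18) = 72)
r(465, -678) - 1*295257 = 72 - 1*295257 = 72 - 295257 = -295185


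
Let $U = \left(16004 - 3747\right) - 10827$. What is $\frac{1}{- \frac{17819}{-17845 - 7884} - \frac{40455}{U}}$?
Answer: $- \frac{668954}{18461555} \approx -0.036235$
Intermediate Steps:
$U = 1430$ ($U = \left(16004 + \left(-4754 + 1007\right)\right) - 10827 = \left(16004 - 3747\right) - 10827 = 12257 - 10827 = 1430$)
$\frac{1}{- \frac{17819}{-17845 - 7884} - \frac{40455}{U}} = \frac{1}{- \frac{17819}{-17845 - 7884} - \frac{40455}{1430}} = \frac{1}{- \frac{17819}{-25729} - \frac{8091}{286}} = \frac{1}{\left(-17819\right) \left(- \frac{1}{25729}\right) - \frac{8091}{286}} = \frac{1}{\frac{17819}{25729} - \frac{8091}{286}} = \frac{1}{- \frac{18461555}{668954}} = - \frac{668954}{18461555}$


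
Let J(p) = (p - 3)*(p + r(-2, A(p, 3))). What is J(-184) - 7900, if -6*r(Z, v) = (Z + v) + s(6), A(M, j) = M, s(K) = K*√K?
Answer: 20711 + 187*√6 ≈ 21169.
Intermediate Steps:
s(K) = K^(3/2)
r(Z, v) = -√6 - Z/6 - v/6 (r(Z, v) = -((Z + v) + 6^(3/2))/6 = -((Z + v) + 6*√6)/6 = -(Z + v + 6*√6)/6 = -√6 - Z/6 - v/6)
J(p) = (-3 + p)*(⅓ - √6 + 5*p/6) (J(p) = (p - 3)*(p + (-√6 - ⅙*(-2) - p/6)) = (-3 + p)*(p + (-√6 + ⅓ - p/6)) = (-3 + p)*(p + (⅓ - √6 - p/6)) = (-3 + p)*(⅓ - √6 + 5*p/6))
J(-184) - 7900 = (-1 + 3*√6 - 13/6*(-184) + (⅚)*(-184)² - 1*(-184)*√6) - 7900 = (-1 + 3*√6 + 1196/3 + (⅚)*33856 + 184*√6) - 7900 = (-1 + 3*√6 + 1196/3 + 84640/3 + 184*√6) - 7900 = (28611 + 187*√6) - 7900 = 20711 + 187*√6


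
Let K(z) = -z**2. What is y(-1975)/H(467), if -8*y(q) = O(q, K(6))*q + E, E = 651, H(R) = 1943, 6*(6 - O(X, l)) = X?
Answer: 3967819/93264 ≈ 42.544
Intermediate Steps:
O(X, l) = 6 - X/6
y(q) = -651/8 - q*(6 - q/6)/8 (y(q) = -((6 - q/6)*q + 651)/8 = -(q*(6 - q/6) + 651)/8 = -(651 + q*(6 - q/6))/8 = -651/8 - q*(6 - q/6)/8)
y(-1975)/H(467) = (-651/8 + (1/48)*(-1975)*(-36 - 1975))/1943 = (-651/8 + (1/48)*(-1975)*(-2011))*(1/1943) = (-651/8 + 3971725/48)*(1/1943) = (3967819/48)*(1/1943) = 3967819/93264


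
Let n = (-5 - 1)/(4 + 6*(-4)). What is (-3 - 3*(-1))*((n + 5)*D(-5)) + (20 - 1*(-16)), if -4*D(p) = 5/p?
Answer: 36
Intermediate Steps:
D(p) = -5/(4*p)
n = 3/10 (n = -6/(4 - 24) = -6/(-20) = -6*(-1/20) = 3/10 ≈ 0.30000)
(-3 - 3*(-1))*((n + 5)*D(-5)) + (20 - 1*(-16)) = (-3 - 3*(-1))*((3/10 + 5)*(-5/4/(-5))) + (20 - 1*(-16)) = (-3 + 3)*(53*(-5/4*(-1/5))/10) + (20 + 16) = 0*((53/10)*(1/4)) + 36 = 0*(53/40) + 36 = 0 + 36 = 36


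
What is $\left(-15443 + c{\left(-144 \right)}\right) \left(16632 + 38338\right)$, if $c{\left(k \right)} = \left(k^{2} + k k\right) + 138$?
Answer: $1438399990$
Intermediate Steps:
$c{\left(k \right)} = 138 + 2 k^{2}$ ($c{\left(k \right)} = \left(k^{2} + k^{2}\right) + 138 = 2 k^{2} + 138 = 138 + 2 k^{2}$)
$\left(-15443 + c{\left(-144 \right)}\right) \left(16632 + 38338\right) = \left(-15443 + \left(138 + 2 \left(-144\right)^{2}\right)\right) \left(16632 + 38338\right) = \left(-15443 + \left(138 + 2 \cdot 20736\right)\right) 54970 = \left(-15443 + \left(138 + 41472\right)\right) 54970 = \left(-15443 + 41610\right) 54970 = 26167 \cdot 54970 = 1438399990$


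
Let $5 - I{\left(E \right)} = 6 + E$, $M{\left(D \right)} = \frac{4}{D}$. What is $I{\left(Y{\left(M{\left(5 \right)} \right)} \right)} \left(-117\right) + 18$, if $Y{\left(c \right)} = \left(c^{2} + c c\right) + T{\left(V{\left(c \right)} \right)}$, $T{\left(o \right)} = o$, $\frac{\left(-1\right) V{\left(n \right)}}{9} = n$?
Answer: $- \frac{13941}{25} \approx -557.64$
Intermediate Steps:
$V{\left(n \right)} = - 9 n$
$Y{\left(c \right)} = - 9 c + 2 c^{2}$ ($Y{\left(c \right)} = \left(c^{2} + c c\right) - 9 c = \left(c^{2} + c^{2}\right) - 9 c = 2 c^{2} - 9 c = - 9 c + 2 c^{2}$)
$I{\left(E \right)} = -1 - E$ ($I{\left(E \right)} = 5 - \left(6 + E\right) = -1 - E$)
$I{\left(Y{\left(M{\left(5 \right)} \right)} \right)} \left(-117\right) + 18 = \left(-1 - \frac{4}{5} \left(-9 + 2 \cdot \frac{4}{5}\right)\right) \left(-117\right) + 18 = \left(-1 - 4 \cdot \frac{1}{5} \left(-9 + 2 \cdot 4 \cdot \frac{1}{5}\right)\right) \left(-117\right) + 18 = \left(-1 - \frac{4 \left(-9 + 2 \cdot \frac{4}{5}\right)}{5}\right) \left(-117\right) + 18 = \left(-1 - \frac{4 \left(-9 + \frac{8}{5}\right)}{5}\right) \left(-117\right) + 18 = \left(-1 - \frac{4}{5} \left(- \frac{37}{5}\right)\right) \left(-117\right) + 18 = \left(-1 - - \frac{148}{25}\right) \left(-117\right) + 18 = \left(-1 + \frac{148}{25}\right) \left(-117\right) + 18 = \frac{123}{25} \left(-117\right) + 18 = - \frac{14391}{25} + 18 = - \frac{13941}{25}$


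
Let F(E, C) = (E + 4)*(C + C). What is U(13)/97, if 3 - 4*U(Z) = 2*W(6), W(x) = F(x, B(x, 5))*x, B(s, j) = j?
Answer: -1197/388 ≈ -3.0851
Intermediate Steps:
F(E, C) = 2*C*(4 + E) (F(E, C) = (4 + E)*(2*C) = 2*C*(4 + E))
W(x) = x*(40 + 10*x) (W(x) = (2*5*(4 + x))*x = (40 + 10*x)*x = x*(40 + 10*x))
U(Z) = -1197/4 (U(Z) = ¾ - 10*6*(4 + 6)/2 = ¾ - 10*6*10/2 = ¾ - 600/2 = ¾ - ¼*1200 = ¾ - 300 = -1197/4)
U(13)/97 = -1197/4/97 = -1197/4*1/97 = -1197/388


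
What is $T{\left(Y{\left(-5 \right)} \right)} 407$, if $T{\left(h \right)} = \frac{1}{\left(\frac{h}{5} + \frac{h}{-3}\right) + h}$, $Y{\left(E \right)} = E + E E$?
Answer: $\frac{1221}{52} \approx 23.481$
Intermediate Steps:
$Y{\left(E \right)} = E + E^{2}$
$T{\left(h \right)} = \frac{15}{13 h}$ ($T{\left(h \right)} = \frac{1}{\left(h \frac{1}{5} + h \left(- \frac{1}{3}\right)\right) + h} = \frac{1}{\left(\frac{h}{5} - \frac{h}{3}\right) + h} = \frac{1}{- \frac{2 h}{15} + h} = \frac{1}{\frac{13}{15} h} = \frac{15}{13 h}$)
$T{\left(Y{\left(-5 \right)} \right)} 407 = \frac{15}{13 \left(- 5 \left(1 - 5\right)\right)} 407 = \frac{15}{13 \left(\left(-5\right) \left(-4\right)\right)} 407 = \frac{15}{13 \cdot 20} \cdot 407 = \frac{15}{13} \cdot \frac{1}{20} \cdot 407 = \frac{3}{52} \cdot 407 = \frac{1221}{52}$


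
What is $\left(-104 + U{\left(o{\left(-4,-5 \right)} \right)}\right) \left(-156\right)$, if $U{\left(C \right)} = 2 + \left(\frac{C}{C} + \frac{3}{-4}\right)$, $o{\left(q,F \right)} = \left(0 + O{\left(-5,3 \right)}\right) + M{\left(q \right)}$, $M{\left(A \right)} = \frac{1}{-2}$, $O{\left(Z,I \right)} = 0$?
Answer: $15873$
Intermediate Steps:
$M{\left(A \right)} = - \frac{1}{2}$
$o{\left(q,F \right)} = - \frac{1}{2}$ ($o{\left(q,F \right)} = \left(0 + 0\right) - \frac{1}{2} = 0 - \frac{1}{2} = - \frac{1}{2}$)
$U{\left(C \right)} = \frac{9}{4}$ ($U{\left(C \right)} = 2 + \left(1 + 3 \left(- \frac{1}{4}\right)\right) = 2 + \left(1 - \frac{3}{4}\right) = 2 + \frac{1}{4} = \frac{9}{4}$)
$\left(-104 + U{\left(o{\left(-4,-5 \right)} \right)}\right) \left(-156\right) = \left(-104 + \frac{9}{4}\right) \left(-156\right) = \left(- \frac{407}{4}\right) \left(-156\right) = 15873$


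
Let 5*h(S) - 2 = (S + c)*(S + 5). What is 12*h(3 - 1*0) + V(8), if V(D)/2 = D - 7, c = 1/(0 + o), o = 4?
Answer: 346/5 ≈ 69.200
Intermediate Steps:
c = ¼ (c = 1/(0 + 4) = 1/4 = ¼ ≈ 0.25000)
V(D) = -14 + 2*D (V(D) = 2*(D - 7) = 2*(-7 + D) = -14 + 2*D)
h(S) = ⅖ + (5 + S)*(¼ + S)/5 (h(S) = ⅖ + ((S + ¼)*(S + 5))/5 = ⅖ + ((¼ + S)*(5 + S))/5 = ⅖ + ((5 + S)*(¼ + S))/5 = ⅖ + (5 + S)*(¼ + S)/5)
12*h(3 - 1*0) + V(8) = 12*(13/20 + (3 - 1*0)²/5 + 21*(3 - 1*0)/20) + (-14 + 2*8) = 12*(13/20 + (3 + 0)²/5 + 21*(3 + 0)/20) + (-14 + 16) = 12*(13/20 + (⅕)*3² + (21/20)*3) + 2 = 12*(13/20 + (⅕)*9 + 63/20) + 2 = 12*(13/20 + 9/5 + 63/20) + 2 = 12*(28/5) + 2 = 336/5 + 2 = 346/5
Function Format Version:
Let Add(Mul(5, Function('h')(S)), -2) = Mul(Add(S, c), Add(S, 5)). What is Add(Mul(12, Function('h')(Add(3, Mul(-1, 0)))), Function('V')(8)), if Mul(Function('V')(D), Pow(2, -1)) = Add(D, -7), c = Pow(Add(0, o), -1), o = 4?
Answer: Rational(346, 5) ≈ 69.200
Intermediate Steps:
c = Rational(1, 4) (c = Pow(Add(0, 4), -1) = Pow(4, -1) = Rational(1, 4) ≈ 0.25000)
Function('V')(D) = Add(-14, Mul(2, D)) (Function('V')(D) = Mul(2, Add(D, -7)) = Mul(2, Add(-7, D)) = Add(-14, Mul(2, D)))
Function('h')(S) = Add(Rational(2, 5), Mul(Rational(1, 5), Add(5, S), Add(Rational(1, 4), S))) (Function('h')(S) = Add(Rational(2, 5), Mul(Rational(1, 5), Mul(Add(S, Rational(1, 4)), Add(S, 5)))) = Add(Rational(2, 5), Mul(Rational(1, 5), Mul(Add(Rational(1, 4), S), Add(5, S)))) = Add(Rational(2, 5), Mul(Rational(1, 5), Mul(Add(5, S), Add(Rational(1, 4), S)))) = Add(Rational(2, 5), Mul(Rational(1, 5), Add(5, S), Add(Rational(1, 4), S))))
Add(Mul(12, Function('h')(Add(3, Mul(-1, 0)))), Function('V')(8)) = Add(Mul(12, Add(Rational(13, 20), Mul(Rational(1, 5), Pow(Add(3, Mul(-1, 0)), 2)), Mul(Rational(21, 20), Add(3, Mul(-1, 0))))), Add(-14, Mul(2, 8))) = Add(Mul(12, Add(Rational(13, 20), Mul(Rational(1, 5), Pow(Add(3, 0), 2)), Mul(Rational(21, 20), Add(3, 0)))), Add(-14, 16)) = Add(Mul(12, Add(Rational(13, 20), Mul(Rational(1, 5), Pow(3, 2)), Mul(Rational(21, 20), 3))), 2) = Add(Mul(12, Add(Rational(13, 20), Mul(Rational(1, 5), 9), Rational(63, 20))), 2) = Add(Mul(12, Add(Rational(13, 20), Rational(9, 5), Rational(63, 20))), 2) = Add(Mul(12, Rational(28, 5)), 2) = Add(Rational(336, 5), 2) = Rational(346, 5)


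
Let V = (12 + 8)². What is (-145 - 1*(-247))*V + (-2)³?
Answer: 40792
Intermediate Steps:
V = 400 (V = 20² = 400)
(-145 - 1*(-247))*V + (-2)³ = (-145 - 1*(-247))*400 + (-2)³ = (-145 + 247)*400 - 8 = 102*400 - 8 = 40800 - 8 = 40792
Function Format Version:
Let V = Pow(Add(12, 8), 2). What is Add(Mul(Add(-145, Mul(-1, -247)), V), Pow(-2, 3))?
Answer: 40792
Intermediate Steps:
V = 400 (V = Pow(20, 2) = 400)
Add(Mul(Add(-145, Mul(-1, -247)), V), Pow(-2, 3)) = Add(Mul(Add(-145, Mul(-1, -247)), 400), Pow(-2, 3)) = Add(Mul(Add(-145, 247), 400), -8) = Add(Mul(102, 400), -8) = Add(40800, -8) = 40792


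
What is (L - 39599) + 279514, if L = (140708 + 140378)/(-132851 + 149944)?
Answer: 4101148181/17093 ≈ 2.3993e+5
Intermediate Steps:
L = 281086/17093 ≈ 16.445
(L - 39599) + 279514 = (281086/17093 - 39599) + 279514 = -676584621/17093 + 279514 = 4101148181/17093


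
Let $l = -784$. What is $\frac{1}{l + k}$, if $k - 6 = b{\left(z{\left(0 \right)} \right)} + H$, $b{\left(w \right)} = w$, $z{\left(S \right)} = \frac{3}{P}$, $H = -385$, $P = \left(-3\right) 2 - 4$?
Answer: $- \frac{10}{11633} \approx -0.00085962$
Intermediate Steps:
$P = -10$ ($P = -6 - 4 = -10$)
$z{\left(S \right)} = - \frac{3}{10}$ ($z{\left(S \right)} = \frac{3}{-10} = 3 \left(- \frac{1}{10}\right) = - \frac{3}{10}$)
$k = - \frac{3793}{10}$ ($k = 6 - \frac{3853}{10} = - \frac{3793}{10} \approx -379.3$)
$\frac{1}{l + k} = \frac{1}{-784 - \frac{3793}{10}} = \frac{1}{- \frac{11633}{10}} = - \frac{10}{11633}$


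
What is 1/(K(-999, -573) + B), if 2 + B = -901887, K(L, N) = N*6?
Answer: -1/905327 ≈ -1.1046e-6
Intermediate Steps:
K(L, N) = 6*N
B = -901889 (B = -2 - 901887 = -901889)
1/(K(-999, -573) + B) = 1/(6*(-573) - 901889) = 1/(-3438 - 901889) = 1/(-905327) = -1/905327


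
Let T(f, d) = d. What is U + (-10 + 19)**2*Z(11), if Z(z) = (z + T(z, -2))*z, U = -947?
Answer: 7072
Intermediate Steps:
Z(z) = z*(-2 + z) (Z(z) = (z - 2)*z = (-2 + z)*z = z*(-2 + z))
U + (-10 + 19)**2*Z(11) = -947 + (-10 + 19)**2*(11*(-2 + 11)) = -947 + 9**2*(11*9) = -947 + 81*99 = -947 + 8019 = 7072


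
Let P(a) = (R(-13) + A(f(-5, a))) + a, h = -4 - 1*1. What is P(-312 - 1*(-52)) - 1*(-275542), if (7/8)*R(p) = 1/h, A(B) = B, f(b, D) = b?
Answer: 9634687/35 ≈ 2.7528e+5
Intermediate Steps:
h = -5 (h = -4 - 1 = -5)
R(p) = -8/35 (R(p) = (8/7)/(-5) = (8/7)*(-⅕) = -8/35)
P(a) = -183/35 + a (P(a) = (-8/35 - 5) + a = -183/35 + a)
P(-312 - 1*(-52)) - 1*(-275542) = (-183/35 + (-312 - 1*(-52))) - 1*(-275542) = (-183/35 + (-312 + 52)) + 275542 = (-183/35 - 260) + 275542 = -9283/35 + 275542 = 9634687/35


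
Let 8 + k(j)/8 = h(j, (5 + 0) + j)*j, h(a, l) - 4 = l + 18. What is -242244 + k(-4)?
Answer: -243044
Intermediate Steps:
h(a, l) = 22 + l (h(a, l) = 4 + (l + 18) = 4 + (18 + l) = 22 + l)
k(j) = -64 + 8*j*(27 + j) (k(j) = -64 + 8*((22 + ((5 + 0) + j))*j) = -64 + 8*((22 + (5 + j))*j) = -64 + 8*((27 + j)*j) = -64 + 8*(j*(27 + j)) = -64 + 8*j*(27 + j))
-242244 + k(-4) = -242244 + (-64 + 8*(-4)*(27 - 4)) = -242244 + (-64 + 8*(-4)*23) = -242244 + (-64 - 736) = -242244 - 800 = -243044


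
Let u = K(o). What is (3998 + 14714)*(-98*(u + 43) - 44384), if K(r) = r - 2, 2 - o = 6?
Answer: -898363120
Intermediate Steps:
o = -4 (o = 2 - 1*6 = 2 - 6 = -4)
K(r) = -2 + r
u = -6 (u = -2 - 4 = -6)
(3998 + 14714)*(-98*(u + 43) - 44384) = (3998 + 14714)*(-98*(-6 + 43) - 44384) = 18712*(-98*37 - 44384) = 18712*(-3626 - 44384) = 18712*(-48010) = -898363120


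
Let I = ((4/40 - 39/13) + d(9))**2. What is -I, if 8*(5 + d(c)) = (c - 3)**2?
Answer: -289/25 ≈ -11.560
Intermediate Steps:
d(c) = -5 + (-3 + c)**2/8 (d(c) = -5 + (c - 3)**2/8 = -5 + (-3 + c)**2/8)
I = 289/25 (I = ((4/40 - 39/13) + (-5 + (-3 + 9)**2/8))**2 = ((4*(1/40) - 39*1/13) + (-5 + (1/8)*6**2))**2 = ((1/10 - 3) + (-5 + (1/8)*36))**2 = (-29/10 + (-5 + 9/2))**2 = (-29/10 - 1/2)**2 = (-17/5)**2 = 289/25 ≈ 11.560)
-I = -1*289/25 = -289/25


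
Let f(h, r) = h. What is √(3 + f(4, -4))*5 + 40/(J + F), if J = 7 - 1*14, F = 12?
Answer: 8 + 5*√7 ≈ 21.229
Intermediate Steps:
J = -7 (J = 7 - 14 = -7)
√(3 + f(4, -4))*5 + 40/(J + F) = √(3 + 4)*5 + 40/(-7 + 12) = √7*5 + 40/5 = 5*√7 + (⅕)*40 = 5*√7 + 8 = 8 + 5*√7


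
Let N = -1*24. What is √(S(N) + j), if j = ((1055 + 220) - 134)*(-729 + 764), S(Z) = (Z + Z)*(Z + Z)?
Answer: √42239 ≈ 205.52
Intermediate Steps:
N = -24
S(Z) = 4*Z² (S(Z) = (2*Z)*(2*Z) = 4*Z²)
j = 39935 (j = (1275 - 134)*35 = 1141*35 = 39935)
√(S(N) + j) = √(4*(-24)² + 39935) = √(4*576 + 39935) = √(2304 + 39935) = √42239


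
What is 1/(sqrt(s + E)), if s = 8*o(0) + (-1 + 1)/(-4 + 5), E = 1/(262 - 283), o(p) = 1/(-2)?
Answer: -I*sqrt(1785)/85 ≈ -0.49705*I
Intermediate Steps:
o(p) = -1/2 (o(p) = 1*(-1/2) = -1/2)
E = -1/21 (E = 1/(-21) = -1/21 ≈ -0.047619)
s = -4 (s = 8*(-1/2) + (-1 + 1)/(-4 + 5) = -4 + 0/1 = -4 + 0*1 = -4 + 0 = -4)
1/(sqrt(s + E)) = 1/(sqrt(-4 - 1/21)) = 1/(sqrt(-85/21)) = 1/(I*sqrt(1785)/21) = -I*sqrt(1785)/85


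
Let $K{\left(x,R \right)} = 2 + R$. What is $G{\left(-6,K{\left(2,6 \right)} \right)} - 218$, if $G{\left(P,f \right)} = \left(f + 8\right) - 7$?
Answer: $-209$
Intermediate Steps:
$G{\left(P,f \right)} = 1 + f$ ($G{\left(P,f \right)} = \left(8 + f\right) - 7 = 1 + f$)
$G{\left(-6,K{\left(2,6 \right)} \right)} - 218 = \left(1 + \left(2 + 6\right)\right) - 218 = \left(1 + 8\right) - 218 = 9 - 218 = -209$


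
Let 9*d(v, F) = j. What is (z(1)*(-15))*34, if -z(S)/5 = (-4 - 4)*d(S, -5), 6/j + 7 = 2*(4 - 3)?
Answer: 2720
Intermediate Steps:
j = -6/5 (j = 6/(-7 + 2*(4 - 3)) = 6/(-7 + 2*1) = 6/(-7 + 2) = 6/(-5) = 6*(-⅕) = -6/5 ≈ -1.2000)
d(v, F) = -2/15 (d(v, F) = (⅑)*(-6/5) = -2/15)
z(S) = -16/3 (z(S) = -5*(-4 - 4)*(-2)/15 = -(-40)*(-2)/15 = -5*16/15 = -16/3)
(z(1)*(-15))*34 = -16/3*(-15)*34 = 80*34 = 2720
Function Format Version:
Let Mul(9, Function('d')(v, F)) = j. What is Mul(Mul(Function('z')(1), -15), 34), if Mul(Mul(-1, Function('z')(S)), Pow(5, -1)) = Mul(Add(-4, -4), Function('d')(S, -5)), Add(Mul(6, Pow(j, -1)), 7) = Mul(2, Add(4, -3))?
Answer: 2720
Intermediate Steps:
j = Rational(-6, 5) (j = Mul(6, Pow(Add(-7, Mul(2, Add(4, -3))), -1)) = Mul(6, Pow(Add(-7, Mul(2, 1)), -1)) = Mul(6, Pow(Add(-7, 2), -1)) = Mul(6, Pow(-5, -1)) = Mul(6, Rational(-1, 5)) = Rational(-6, 5) ≈ -1.2000)
Function('d')(v, F) = Rational(-2, 15) (Function('d')(v, F) = Mul(Rational(1, 9), Rational(-6, 5)) = Rational(-2, 15))
Function('z')(S) = Rational(-16, 3) (Function('z')(S) = Mul(-5, Mul(Add(-4, -4), Rational(-2, 15))) = Mul(-5, Mul(-8, Rational(-2, 15))) = Mul(-5, Rational(16, 15)) = Rational(-16, 3))
Mul(Mul(Function('z')(1), -15), 34) = Mul(Mul(Rational(-16, 3), -15), 34) = Mul(80, 34) = 2720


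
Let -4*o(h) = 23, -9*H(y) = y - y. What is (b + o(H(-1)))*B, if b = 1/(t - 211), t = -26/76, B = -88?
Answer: 4067030/8031 ≈ 506.42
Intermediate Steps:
t = -13/38 (t = -26*1/76 = -13/38 ≈ -0.34211)
H(y) = 0 (H(y) = -(y - y)/9 = -1/9*0 = 0)
o(h) = -23/4 (o(h) = -1/4*23 = -23/4)
b = -38/8031 (b = 1/(-13/38 - 211) = 1/(-8031/38) = -38/8031 ≈ -0.0047317)
(b + o(H(-1)))*B = (-38/8031 - 23/4)*(-88) = -184865/32124*(-88) = 4067030/8031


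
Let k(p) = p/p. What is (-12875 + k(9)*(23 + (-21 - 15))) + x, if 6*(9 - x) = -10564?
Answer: -33355/3 ≈ -11118.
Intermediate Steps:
k(p) = 1
x = 5309/3 (x = 9 - 1/6*(-10564) = 9 + 5282/3 = 5309/3 ≈ 1769.7)
(-12875 + k(9)*(23 + (-21 - 15))) + x = (-12875 + 1*(23 + (-21 - 15))) + 5309/3 = (-12875 + 1*(23 - 36)) + 5309/3 = (-12875 + 1*(-13)) + 5309/3 = (-12875 - 13) + 5309/3 = -12888 + 5309/3 = -33355/3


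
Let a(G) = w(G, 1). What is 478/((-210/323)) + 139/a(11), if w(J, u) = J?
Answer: -834572/1155 ≈ -722.57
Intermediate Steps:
a(G) = G
478/((-210/323)) + 139/a(11) = 478/((-210/323)) + 139/11 = 478/((-210*1/323)) + 139*(1/11) = 478/(-210/323) + 139/11 = 478*(-323/210) + 139/11 = -77197/105 + 139/11 = -834572/1155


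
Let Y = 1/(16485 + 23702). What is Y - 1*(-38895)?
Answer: 1563073366/40187 ≈ 38895.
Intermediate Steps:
Y = 1/40187 ≈ 2.4884e-5
Y - 1*(-38895) = 1/40187 - 1*(-38895) = 1/40187 + 38895 = 1563073366/40187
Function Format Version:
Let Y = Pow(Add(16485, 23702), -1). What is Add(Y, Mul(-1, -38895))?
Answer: Rational(1563073366, 40187) ≈ 38895.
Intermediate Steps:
Y = Rational(1, 40187) (Y = Pow(40187, -1) = Rational(1, 40187) ≈ 2.4884e-5)
Add(Y, Mul(-1, -38895)) = Add(Rational(1, 40187), Mul(-1, -38895)) = Add(Rational(1, 40187), 38895) = Rational(1563073366, 40187)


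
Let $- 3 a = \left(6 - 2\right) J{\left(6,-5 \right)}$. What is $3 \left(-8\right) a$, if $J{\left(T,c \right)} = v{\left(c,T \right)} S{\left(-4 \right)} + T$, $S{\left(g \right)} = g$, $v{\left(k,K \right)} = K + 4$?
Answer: $-1088$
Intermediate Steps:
$v{\left(k,K \right)} = 4 + K$
$J{\left(T,c \right)} = -16 - 3 T$ ($J{\left(T,c \right)} = \left(4 + T\right) \left(-4\right) + T = \left(-16 - 4 T\right) + T = -16 - 3 T$)
$a = \frac{136}{3}$ ($a = - \frac{\left(6 - 2\right) \left(-16 - 18\right)}{3} = - \frac{4 \left(-16 - 18\right)}{3} = - \frac{4 \left(-34\right)}{3} = \left(- \frac{1}{3}\right) \left(-136\right) = \frac{136}{3} \approx 45.333$)
$3 \left(-8\right) a = 3 \left(-8\right) \frac{136}{3} = \left(-24\right) \frac{136}{3} = -1088$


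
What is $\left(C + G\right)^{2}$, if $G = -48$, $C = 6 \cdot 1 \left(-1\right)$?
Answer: $2916$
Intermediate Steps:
$C = -6$ ($C = 6 \left(-1\right) = -6$)
$\left(C + G\right)^{2} = \left(-6 - 48\right)^{2} = \left(-54\right)^{2} = 2916$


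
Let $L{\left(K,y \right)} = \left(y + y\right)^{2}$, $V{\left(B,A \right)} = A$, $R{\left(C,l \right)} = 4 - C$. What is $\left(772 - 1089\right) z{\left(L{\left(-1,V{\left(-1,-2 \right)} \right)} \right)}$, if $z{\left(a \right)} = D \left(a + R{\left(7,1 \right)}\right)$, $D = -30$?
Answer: $123630$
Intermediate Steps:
$L{\left(K,y \right)} = 4 y^{2}$ ($L{\left(K,y \right)} = \left(2 y\right)^{2} = 4 y^{2}$)
$z{\left(a \right)} = 90 - 30 a$ ($z{\left(a \right)} = - 30 \left(a + \left(4 - 7\right)\right) = - 30 \left(a - 3\right) = - 30 \left(-3 + a\right) = 90 - 30 a$)
$\left(772 - 1089\right) z{\left(L{\left(-1,V{\left(-1,-2 \right)} \right)} \right)} = \left(772 - 1089\right) \left(90 - 30 \cdot 4 \left(-2\right)^{2}\right) = - 317 \left(90 - 30 \cdot 4 \cdot 4\right) = - 317 \left(90 - 480\right) = \left(-317\right) \left(-390\right) = 123630$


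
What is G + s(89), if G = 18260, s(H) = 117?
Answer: 18377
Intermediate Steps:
G + s(89) = 18260 + 117 = 18377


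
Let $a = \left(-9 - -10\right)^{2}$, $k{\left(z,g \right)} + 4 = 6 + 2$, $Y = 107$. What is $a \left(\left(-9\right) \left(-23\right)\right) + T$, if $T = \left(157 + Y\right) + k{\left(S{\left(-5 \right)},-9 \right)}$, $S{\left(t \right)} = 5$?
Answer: $475$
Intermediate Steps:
$k{\left(z,g \right)} = 4$ ($k{\left(z,g \right)} = -4 + \left(6 + 2\right) = -4 + 8 = 4$)
$T = 268$ ($T = \left(157 + 107\right) + 4 = 264 + 4 = 268$)
$a = 1$ ($a = \left(-9 + 10\right)^{2} = 1^{2} = 1$)
$a \left(\left(-9\right) \left(-23\right)\right) + T = 1 \left(\left(-9\right) \left(-23\right)\right) + 268 = 1 \cdot 207 + 268 = 207 + 268 = 475$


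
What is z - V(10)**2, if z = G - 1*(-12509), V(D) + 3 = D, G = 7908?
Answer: 20368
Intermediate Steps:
V(D) = -3 + D
z = 20417 (z = 7908 - 1*(-12509) = 7908 + 12509 = 20417)
z - V(10)**2 = 20417 - (-3 + 10)**2 = 20417 - 1*7**2 = 20417 - 1*49 = 20417 - 49 = 20368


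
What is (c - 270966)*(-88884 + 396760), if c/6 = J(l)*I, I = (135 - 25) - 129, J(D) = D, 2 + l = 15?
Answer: -83880200448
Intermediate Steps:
l = 13 (l = -2 + 15 = 13)
I = -19 (I = 110 - 129 = -19)
c = -1482 (c = 6*(13*(-19)) = 6*(-247) = -1482)
(c - 270966)*(-88884 + 396760) = (-1482 - 270966)*(-88884 + 396760) = -272448*307876 = -83880200448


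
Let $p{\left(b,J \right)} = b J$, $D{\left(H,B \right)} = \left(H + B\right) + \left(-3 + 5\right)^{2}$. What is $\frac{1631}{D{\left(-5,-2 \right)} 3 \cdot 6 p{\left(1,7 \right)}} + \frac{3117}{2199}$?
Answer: $- \frac{114683}{39582} \approx -2.8974$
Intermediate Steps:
$D{\left(H,B \right)} = 4 + B + H$ ($D{\left(H,B \right)} = \left(B + H\right) + 2^{2} = \left(B + H\right) + 4 = 4 + B + H$)
$p{\left(b,J \right)} = J b$
$\frac{1631}{D{\left(-5,-2 \right)} 3 \cdot 6 p{\left(1,7 \right)}} + \frac{3117}{2199} = \frac{1631}{\left(4 - 2 - 5\right) 3 \cdot 6 \cdot 7 \cdot 1} + \frac{3117}{2199} = \frac{1631}{\left(-3\right) 3 \cdot 6 \cdot 7} + 3117 \cdot \frac{1}{2199} = \frac{1631}{\left(-9\right) 6 \cdot 7} + \frac{1039}{733} = \frac{1631}{\left(-54\right) 7} + \frac{1039}{733} = \frac{1631}{-378} + \frac{1039}{733} = 1631 \left(- \frac{1}{378}\right) + \frac{1039}{733} = - \frac{233}{54} + \frac{1039}{733} = - \frac{114683}{39582}$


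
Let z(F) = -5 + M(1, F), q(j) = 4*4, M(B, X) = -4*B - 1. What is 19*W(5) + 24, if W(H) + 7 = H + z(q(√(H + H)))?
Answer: -204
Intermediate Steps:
M(B, X) = -1 - 4*B
q(j) = 16
z(F) = -10 (z(F) = -5 + (-1 - 4*1) = -5 + (-1 - 4) = -5 - 5 = -10)
W(H) = -17 + H (W(H) = -7 + (H - 10) = -7 + (-10 + H) = -17 + H)
19*W(5) + 24 = 19*(-17 + 5) + 24 = 19*(-12) + 24 = -228 + 24 = -204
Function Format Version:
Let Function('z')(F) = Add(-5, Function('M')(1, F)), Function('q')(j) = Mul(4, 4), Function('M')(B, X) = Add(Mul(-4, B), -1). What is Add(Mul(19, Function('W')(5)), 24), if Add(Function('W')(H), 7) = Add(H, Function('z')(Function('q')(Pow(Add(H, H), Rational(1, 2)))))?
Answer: -204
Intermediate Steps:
Function('M')(B, X) = Add(-1, Mul(-4, B))
Function('q')(j) = 16
Function('z')(F) = -10 (Function('z')(F) = Add(-5, Add(-1, Mul(-4, 1))) = Add(-5, Add(-1, -4)) = Add(-5, -5) = -10)
Function('W')(H) = Add(-17, H) (Function('W')(H) = Add(-7, Add(H, -10)) = Add(-7, Add(-10, H)) = Add(-17, H))
Add(Mul(19, Function('W')(5)), 24) = Add(Mul(19, Add(-17, 5)), 24) = Add(Mul(19, -12), 24) = Add(-228, 24) = -204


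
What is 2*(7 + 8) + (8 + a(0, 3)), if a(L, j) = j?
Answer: 41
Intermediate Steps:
2*(7 + 8) + (8 + a(0, 3)) = 2*(7 + 8) + (8 + 3) = 2*15 + 11 = 30 + 11 = 41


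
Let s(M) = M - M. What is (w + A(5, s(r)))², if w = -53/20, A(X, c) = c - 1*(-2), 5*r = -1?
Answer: 169/400 ≈ 0.42250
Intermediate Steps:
r = -⅕ (r = (⅕)*(-1) = -⅕ ≈ -0.20000)
s(M) = 0
A(X, c) = 2 + c (A(X, c) = c + 2 = 2 + c)
w = -53/20 (w = -53*1/20 = -53/20 ≈ -2.6500)
(w + A(5, s(r)))² = (-53/20 + (2 + 0))² = (-53/20 + 2)² = (-13/20)² = 169/400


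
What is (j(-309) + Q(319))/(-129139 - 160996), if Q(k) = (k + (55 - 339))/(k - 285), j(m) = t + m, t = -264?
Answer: 19447/9864590 ≈ 0.0019714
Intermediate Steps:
j(m) = -264 + m
Q(k) = (-284 + k)/(-285 + k) (Q(k) = (k - 284)/(-285 + k) = (-284 + k)/(-285 + k))
(j(-309) + Q(319))/(-129139 - 160996) = ((-264 - 309) + (-284 + 319)/(-285 + 319))/(-129139 - 160996) = (-573 + 35/34)/(-290135) = (-573 + (1/34)*35)*(-1/290135) = (-573 + 35/34)*(-1/290135) = -19447/34*(-1/290135) = 19447/9864590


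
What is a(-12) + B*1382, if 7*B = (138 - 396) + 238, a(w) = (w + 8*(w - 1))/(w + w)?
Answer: -165637/42 ≈ -3943.7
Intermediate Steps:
a(w) = (-8 + 9*w)/(2*w) (a(w) = (w + 8*(-1 + w))/((2*w)) = (w + (-8 + 8*w))*(1/(2*w)) = (-8 + 9*w)*(1/(2*w)) = (-8 + 9*w)/(2*w))
B = -20/7 (B = ((138 - 396) + 238)/7 = (-258 + 238)/7 = (⅐)*(-20) = -20/7 ≈ -2.8571)
a(-12) + B*1382 = (9/2 - 4/(-12)) - 20/7*1382 = (9/2 - 4*(-1/12)) - 27640/7 = (9/2 + ⅓) - 27640/7 = 29/6 - 27640/7 = -165637/42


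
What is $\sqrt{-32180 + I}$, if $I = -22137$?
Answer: $i \sqrt{54317} \approx 233.06 i$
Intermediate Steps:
$\sqrt{-32180 + I} = \sqrt{-32180 - 22137} = \sqrt{-54317} = i \sqrt{54317}$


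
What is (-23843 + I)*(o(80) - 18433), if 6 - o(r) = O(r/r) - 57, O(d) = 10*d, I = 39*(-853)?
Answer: 1049681800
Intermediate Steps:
I = -33267
o(r) = 53 (o(r) = 6 - (10*(r/r) - 57) = 6 - (10*1 - 57) = 6 - (10 - 57) = 6 - 1*(-47) = 6 + 47 = 53)
(-23843 + I)*(o(80) - 18433) = (-23843 - 33267)*(53 - 18433) = -57110*(-18380) = 1049681800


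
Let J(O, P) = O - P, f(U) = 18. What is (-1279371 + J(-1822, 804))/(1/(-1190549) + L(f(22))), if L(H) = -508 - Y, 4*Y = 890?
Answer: 3052560492706/1739392091 ≈ 1755.0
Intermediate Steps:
Y = 445/2 (Y = (1/4)*890 = 445/2 ≈ 222.50)
L(H) = -1461/2 (L(H) = -508 - 1*445/2 = -508 - 445/2 = -1461/2)
(-1279371 + J(-1822, 804))/(1/(-1190549) + L(f(22))) = (-1279371 + (-1822 - 1*804))/(1/(-1190549) - 1461/2) = (-1279371 + (-1822 - 804))/(-1/1190549 - 1461/2) = (-1279371 - 2626)/(-1739392091/2381098) = -1281997*(-2381098/1739392091) = 3052560492706/1739392091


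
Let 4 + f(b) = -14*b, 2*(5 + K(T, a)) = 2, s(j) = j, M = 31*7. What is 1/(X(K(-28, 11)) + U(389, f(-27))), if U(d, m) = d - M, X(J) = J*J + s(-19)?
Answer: 1/169 ≈ 0.0059172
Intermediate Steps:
M = 217
K(T, a) = -4 (K(T, a) = -5 + (1/2)*2 = -5 + 1 = -4)
f(b) = -4 - 14*b
X(J) = -19 + J**2 (X(J) = J*J - 19 = J**2 - 19 = -19 + J**2)
U(d, m) = -217 + d (U(d, m) = d - 1*217 = d - 217 = -217 + d)
1/(X(K(-28, 11)) + U(389, f(-27))) = 1/((-19 + (-4)**2) + (-217 + 389)) = 1/((-19 + 16) + 172) = 1/(-3 + 172) = 1/169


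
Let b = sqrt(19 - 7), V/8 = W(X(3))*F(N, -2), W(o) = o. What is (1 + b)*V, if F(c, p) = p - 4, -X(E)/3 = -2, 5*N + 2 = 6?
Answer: -288 - 576*sqrt(3) ≈ -1285.7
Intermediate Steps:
N = 4/5 (N = -2/5 + (1/5)*6 = -2/5 + 6/5 = 4/5 ≈ 0.80000)
X(E) = 6 (X(E) = -3*(-2) = 6)
F(c, p) = -4 + p
V = -288 (V = 8*(6*(-4 - 2)) = 8*(6*(-6)) = 8*(-36) = -288)
b = 2*sqrt(3) (b = sqrt(12) = 2*sqrt(3) ≈ 3.4641)
(1 + b)*V = (1 + 2*sqrt(3))*(-288) = -288 - 576*sqrt(3)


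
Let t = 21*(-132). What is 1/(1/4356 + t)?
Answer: -4356/12074831 ≈ -0.00036075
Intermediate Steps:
t = -2772
1/(1/4356 + t) = 1/(1/4356 - 2772) = 1/(-12074831/4356) = -4356/12074831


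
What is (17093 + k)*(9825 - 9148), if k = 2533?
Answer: 13286802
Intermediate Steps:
(17093 + k)*(9825 - 9148) = (17093 + 2533)*(9825 - 9148) = 19626*677 = 13286802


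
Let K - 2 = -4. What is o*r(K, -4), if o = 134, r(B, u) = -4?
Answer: -536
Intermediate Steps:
K = -2 (K = 2 - 4 = -2)
o*r(K, -4) = 134*(-4) = -536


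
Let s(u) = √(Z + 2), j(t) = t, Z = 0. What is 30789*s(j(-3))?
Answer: 30789*√2 ≈ 43542.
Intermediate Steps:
s(u) = √2 (s(u) = √(0 + 2) = √2)
30789*s(j(-3)) = 30789*√2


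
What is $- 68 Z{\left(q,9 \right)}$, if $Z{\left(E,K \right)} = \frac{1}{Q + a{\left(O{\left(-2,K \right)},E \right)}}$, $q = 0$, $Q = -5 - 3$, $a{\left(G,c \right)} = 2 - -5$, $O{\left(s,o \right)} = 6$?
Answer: $68$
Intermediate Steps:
$a{\left(G,c \right)} = 7$ ($a{\left(G,c \right)} = 2 + 5 = 7$)
$Q = -8$
$Z{\left(E,K \right)} = -1$ ($Z{\left(E,K \right)} = \frac{1}{-8 + 7} = \frac{1}{-1} = -1$)
$- 68 Z{\left(q,9 \right)} = \left(-68\right) \left(-1\right) = 68$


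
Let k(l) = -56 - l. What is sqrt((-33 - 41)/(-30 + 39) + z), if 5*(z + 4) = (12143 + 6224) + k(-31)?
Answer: 4*sqrt(51415)/15 ≈ 60.466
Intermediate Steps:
z = 18322/5 (z = -4 + ((12143 + 6224) + (-56 - 1*(-31)))/5 = -4 + (18367 + (-56 + 31))/5 = -4 + (18367 - 25)/5 = -4 + (1/5)*18342 = -4 + 18342/5 = 18322/5 ≈ 3664.4)
sqrt((-33 - 41)/(-30 + 39) + z) = sqrt((-33 - 41)/(-30 + 39) + 18322/5) = sqrt(-74/9 + 18322/5) = sqrt(164528/45) = 4*sqrt(51415)/15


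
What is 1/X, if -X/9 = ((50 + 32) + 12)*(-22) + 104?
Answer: 1/17676 ≈ 5.6574e-5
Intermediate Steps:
X = 17676 (X = -9*(((50 + 32) + 12)*(-22) + 104) = -9*((82 + 12)*(-22) + 104) = -9*(94*(-22) + 104) = -9*(-2068 + 104) = -9*(-1964) = 17676)
1/X = 1/17676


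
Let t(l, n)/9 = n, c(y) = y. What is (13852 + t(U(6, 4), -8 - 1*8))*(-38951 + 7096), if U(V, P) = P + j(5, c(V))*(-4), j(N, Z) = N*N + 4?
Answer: -436668340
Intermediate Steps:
j(N, Z) = 4 + N**2 (j(N, Z) = N**2 + 4 = 4 + N**2)
U(V, P) = -116 + P (U(V, P) = P + (4 + 5**2)*(-4) = P + (4 + 25)*(-4) = P + 29*(-4) = P - 116 = -116 + P)
t(l, n) = 9*n
(13852 + t(U(6, 4), -8 - 1*8))*(-38951 + 7096) = (13852 + 9*(-8 - 1*8))*(-38951 + 7096) = (13852 + 9*(-8 - 8))*(-31855) = (13852 + 9*(-16))*(-31855) = (13852 - 144)*(-31855) = 13708*(-31855) = -436668340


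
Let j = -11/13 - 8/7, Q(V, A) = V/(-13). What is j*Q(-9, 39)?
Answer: -1629/1183 ≈ -1.3770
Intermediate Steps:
Q(V, A) = -V/13 (Q(V, A) = V*(-1/13) = -V/13)
j = -181/91 (j = -11*1/13 - 8*⅐ = -11/13 - 8/7 = -181/91 ≈ -1.9890)
j*Q(-9, 39) = -(-181)*(-9)/1183 = -181/91*9/13 = -1629/1183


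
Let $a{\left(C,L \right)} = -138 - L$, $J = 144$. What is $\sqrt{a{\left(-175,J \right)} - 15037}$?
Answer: $i \sqrt{15319} \approx 123.77 i$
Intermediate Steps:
$\sqrt{a{\left(-175,J \right)} - 15037} = \sqrt{\left(-138 - 144\right) - 15037} = \sqrt{-282 - 15037} = \sqrt{-15319} = i \sqrt{15319}$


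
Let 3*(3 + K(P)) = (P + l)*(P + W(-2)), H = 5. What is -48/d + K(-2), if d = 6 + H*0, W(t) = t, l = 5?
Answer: -15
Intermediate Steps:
K(P) = -3 + (-2 + P)*(5 + P)/3 (K(P) = -3 + ((P + 5)*(P - 2))/3 = -3 + ((5 + P)*(-2 + P))/3 = -3 + ((-2 + P)*(5 + P))/3 = -3 + (-2 + P)*(5 + P)/3)
d = 6 (d = 6 + 5*0 = 6 + 0 = 6)
-48/d + K(-2) = -48/6 + (-19/3 - 2 + (1/3)*(-2)**2) = -48*1/6 + (-19/3 - 2 + (1/3)*4) = -8 + (-19/3 - 2 + 4/3) = -8 - 7 = -15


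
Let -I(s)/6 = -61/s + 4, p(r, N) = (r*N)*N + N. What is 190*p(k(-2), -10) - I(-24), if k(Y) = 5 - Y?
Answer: 524557/4 ≈ 1.3114e+5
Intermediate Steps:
p(r, N) = N + r*N² (p(r, N) = (N*r)*N + N = r*N² + N = N + r*N²)
I(s) = -24 + 366/s (I(s) = -6*(-61/s + 4) = -6*(4 - 61/s) = -24 + 366/s)
190*p(k(-2), -10) - I(-24) = 190*(-10*(1 - 10*(5 - 1*(-2)))) - (-24 + 366/(-24)) = 190*(-10*(1 - 10*(5 + 2))) - (-24 + 366*(-1/24)) = 190*(-10*(1 - 10*7)) - (-24 - 61/4) = 190*(-10*(1 - 70)) - 1*(-157/4) = 190*(-10*(-69)) + 157/4 = 190*690 + 157/4 = 131100 + 157/4 = 524557/4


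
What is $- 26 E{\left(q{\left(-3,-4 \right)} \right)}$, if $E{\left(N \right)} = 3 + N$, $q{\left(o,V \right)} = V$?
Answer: $26$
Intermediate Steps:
$- 26 E{\left(q{\left(-3,-4 \right)} \right)} = - 26 \left(3 - 4\right) = \left(-26\right) \left(-1\right) = 26$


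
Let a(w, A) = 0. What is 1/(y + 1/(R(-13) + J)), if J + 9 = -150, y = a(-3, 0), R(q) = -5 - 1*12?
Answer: -176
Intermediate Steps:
R(q) = -17 (R(q) = -5 - 12 = -17)
y = 0
J = -159 (J = -9 - 150 = -159)
1/(y + 1/(R(-13) + J)) = 1/(0 + 1/(-17 - 159)) = 1/(0 + 1/(-176)) = 1/(0 - 1/176) = 1/(-1/176) = -176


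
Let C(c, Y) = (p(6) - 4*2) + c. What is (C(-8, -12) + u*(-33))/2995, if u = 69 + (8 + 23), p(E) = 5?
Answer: -3311/2995 ≈ -1.1055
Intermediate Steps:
u = 100 (u = 69 + 31 = 100)
C(c, Y) = -3 + c (C(c, Y) = (5 - 4*2) + c = (5 - 8) + c = -3 + c)
(C(-8, -12) + u*(-33))/2995 = ((-3 - 8) + 100*(-33))/2995 = (-11 - 3300)*(1/2995) = -3311*1/2995 = -3311/2995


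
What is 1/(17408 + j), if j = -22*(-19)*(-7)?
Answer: 1/14482 ≈ 6.9051e-5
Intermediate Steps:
j = -2926 (j = 418*(-7) = -2926)
1/(17408 + j) = 1/(17408 - 2926) = 1/14482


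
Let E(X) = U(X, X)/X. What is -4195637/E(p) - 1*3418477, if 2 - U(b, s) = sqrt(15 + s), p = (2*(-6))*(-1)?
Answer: 959579 + 6567084*sqrt(3) ≈ 1.2334e+7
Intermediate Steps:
p = 12 (p = -12*(-1) = 12)
U(b, s) = 2 - sqrt(15 + s)
E(X) = (2 - sqrt(15 + X))/X
-4195637/E(p) - 1*3418477 = -4195637*12/(2 - sqrt(15 + 12)) - 1*3418477 = -4195637*12/(2 - sqrt(27)) - 3418477 = -4195637*12/(2 - 3*sqrt(3)) - 3418477 = -4195637/(1/6 - sqrt(3)/4) - 3418477 = -3418477 - 4195637/(1/6 - sqrt(3)/4)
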